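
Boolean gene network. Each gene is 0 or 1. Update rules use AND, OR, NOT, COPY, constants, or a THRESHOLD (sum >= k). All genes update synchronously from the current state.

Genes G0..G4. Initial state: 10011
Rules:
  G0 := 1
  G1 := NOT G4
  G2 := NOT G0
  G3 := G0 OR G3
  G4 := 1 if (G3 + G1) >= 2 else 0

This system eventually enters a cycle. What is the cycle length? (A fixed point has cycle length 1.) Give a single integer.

Step 0: 10011
Step 1: G0=1(const) G1=NOT G4=NOT 1=0 G2=NOT G0=NOT 1=0 G3=G0|G3=1|1=1 G4=(1+0>=2)=0 -> 10010
Step 2: G0=1(const) G1=NOT G4=NOT 0=1 G2=NOT G0=NOT 1=0 G3=G0|G3=1|1=1 G4=(1+0>=2)=0 -> 11010
Step 3: G0=1(const) G1=NOT G4=NOT 0=1 G2=NOT G0=NOT 1=0 G3=G0|G3=1|1=1 G4=(1+1>=2)=1 -> 11011
Step 4: G0=1(const) G1=NOT G4=NOT 1=0 G2=NOT G0=NOT 1=0 G3=G0|G3=1|1=1 G4=(1+1>=2)=1 -> 10011
State from step 4 equals state from step 0 -> cycle length 4

Answer: 4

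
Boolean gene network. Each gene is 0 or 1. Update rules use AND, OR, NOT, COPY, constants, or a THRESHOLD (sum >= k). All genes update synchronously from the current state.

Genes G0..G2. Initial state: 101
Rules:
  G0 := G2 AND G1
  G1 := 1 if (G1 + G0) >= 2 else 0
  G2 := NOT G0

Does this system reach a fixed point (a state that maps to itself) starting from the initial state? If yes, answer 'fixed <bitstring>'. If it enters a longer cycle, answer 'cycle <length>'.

Step 0: 101
Step 1: G0=G2&G1=1&0=0 G1=(0+1>=2)=0 G2=NOT G0=NOT 1=0 -> 000
Step 2: G0=G2&G1=0&0=0 G1=(0+0>=2)=0 G2=NOT G0=NOT 0=1 -> 001
Step 3: G0=G2&G1=1&0=0 G1=(0+0>=2)=0 G2=NOT G0=NOT 0=1 -> 001
Fixed point reached at step 2: 001

Answer: fixed 001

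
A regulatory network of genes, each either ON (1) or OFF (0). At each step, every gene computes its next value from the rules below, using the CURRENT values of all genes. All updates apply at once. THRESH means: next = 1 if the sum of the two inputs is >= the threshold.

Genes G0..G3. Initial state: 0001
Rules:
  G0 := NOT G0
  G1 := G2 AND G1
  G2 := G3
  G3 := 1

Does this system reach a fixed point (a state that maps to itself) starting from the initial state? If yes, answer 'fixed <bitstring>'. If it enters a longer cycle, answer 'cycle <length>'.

Answer: cycle 2

Derivation:
Step 0: 0001
Step 1: G0=NOT G0=NOT 0=1 G1=G2&G1=0&0=0 G2=G3=1 G3=1(const) -> 1011
Step 2: G0=NOT G0=NOT 1=0 G1=G2&G1=1&0=0 G2=G3=1 G3=1(const) -> 0011
Step 3: G0=NOT G0=NOT 0=1 G1=G2&G1=1&0=0 G2=G3=1 G3=1(const) -> 1011
Cycle of length 2 starting at step 1 -> no fixed point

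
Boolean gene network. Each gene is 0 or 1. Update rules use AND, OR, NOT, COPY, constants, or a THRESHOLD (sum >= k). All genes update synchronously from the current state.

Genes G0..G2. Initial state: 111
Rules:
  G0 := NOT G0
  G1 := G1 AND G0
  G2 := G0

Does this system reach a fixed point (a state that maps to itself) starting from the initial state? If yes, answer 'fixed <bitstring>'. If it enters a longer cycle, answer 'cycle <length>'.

Step 0: 111
Step 1: G0=NOT G0=NOT 1=0 G1=G1&G0=1&1=1 G2=G0=1 -> 011
Step 2: G0=NOT G0=NOT 0=1 G1=G1&G0=1&0=0 G2=G0=0 -> 100
Step 3: G0=NOT G0=NOT 1=0 G1=G1&G0=0&1=0 G2=G0=1 -> 001
Step 4: G0=NOT G0=NOT 0=1 G1=G1&G0=0&0=0 G2=G0=0 -> 100
Cycle of length 2 starting at step 2 -> no fixed point

Answer: cycle 2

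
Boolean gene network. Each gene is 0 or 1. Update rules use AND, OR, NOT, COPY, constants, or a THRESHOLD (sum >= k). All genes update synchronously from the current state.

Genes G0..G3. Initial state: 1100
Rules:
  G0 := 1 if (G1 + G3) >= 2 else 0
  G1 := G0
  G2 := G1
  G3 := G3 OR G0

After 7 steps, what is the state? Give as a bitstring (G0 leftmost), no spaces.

Step 1: G0=(1+0>=2)=0 G1=G0=1 G2=G1=1 G3=G3|G0=0|1=1 -> 0111
Step 2: G0=(1+1>=2)=1 G1=G0=0 G2=G1=1 G3=G3|G0=1|0=1 -> 1011
Step 3: G0=(0+1>=2)=0 G1=G0=1 G2=G1=0 G3=G3|G0=1|1=1 -> 0101
Step 4: G0=(1+1>=2)=1 G1=G0=0 G2=G1=1 G3=G3|G0=1|0=1 -> 1011
Step 5: G0=(0+1>=2)=0 G1=G0=1 G2=G1=0 G3=G3|G0=1|1=1 -> 0101
Step 6: G0=(1+1>=2)=1 G1=G0=0 G2=G1=1 G3=G3|G0=1|0=1 -> 1011
Step 7: G0=(0+1>=2)=0 G1=G0=1 G2=G1=0 G3=G3|G0=1|1=1 -> 0101

0101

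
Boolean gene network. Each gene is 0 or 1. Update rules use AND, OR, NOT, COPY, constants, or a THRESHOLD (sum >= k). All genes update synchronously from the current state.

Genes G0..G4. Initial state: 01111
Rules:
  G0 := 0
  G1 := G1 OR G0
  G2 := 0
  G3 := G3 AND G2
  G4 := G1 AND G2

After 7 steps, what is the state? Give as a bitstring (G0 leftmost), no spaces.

Step 1: G0=0(const) G1=G1|G0=1|0=1 G2=0(const) G3=G3&G2=1&1=1 G4=G1&G2=1&1=1 -> 01011
Step 2: G0=0(const) G1=G1|G0=1|0=1 G2=0(const) G3=G3&G2=1&0=0 G4=G1&G2=1&0=0 -> 01000
Step 3: G0=0(const) G1=G1|G0=1|0=1 G2=0(const) G3=G3&G2=0&0=0 G4=G1&G2=1&0=0 -> 01000
Step 4: G0=0(const) G1=G1|G0=1|0=1 G2=0(const) G3=G3&G2=0&0=0 G4=G1&G2=1&0=0 -> 01000
Step 5: G0=0(const) G1=G1|G0=1|0=1 G2=0(const) G3=G3&G2=0&0=0 G4=G1&G2=1&0=0 -> 01000
Step 6: G0=0(const) G1=G1|G0=1|0=1 G2=0(const) G3=G3&G2=0&0=0 G4=G1&G2=1&0=0 -> 01000
Step 7: G0=0(const) G1=G1|G0=1|0=1 G2=0(const) G3=G3&G2=0&0=0 G4=G1&G2=1&0=0 -> 01000

01000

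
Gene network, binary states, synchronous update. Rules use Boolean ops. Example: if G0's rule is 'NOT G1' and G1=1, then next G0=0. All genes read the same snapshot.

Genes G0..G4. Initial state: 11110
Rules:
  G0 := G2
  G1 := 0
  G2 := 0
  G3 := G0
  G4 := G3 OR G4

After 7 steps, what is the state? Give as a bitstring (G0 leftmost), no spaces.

Step 1: G0=G2=1 G1=0(const) G2=0(const) G3=G0=1 G4=G3|G4=1|0=1 -> 10011
Step 2: G0=G2=0 G1=0(const) G2=0(const) G3=G0=1 G4=G3|G4=1|1=1 -> 00011
Step 3: G0=G2=0 G1=0(const) G2=0(const) G3=G0=0 G4=G3|G4=1|1=1 -> 00001
Step 4: G0=G2=0 G1=0(const) G2=0(const) G3=G0=0 G4=G3|G4=0|1=1 -> 00001
Step 5: G0=G2=0 G1=0(const) G2=0(const) G3=G0=0 G4=G3|G4=0|1=1 -> 00001
Step 6: G0=G2=0 G1=0(const) G2=0(const) G3=G0=0 G4=G3|G4=0|1=1 -> 00001
Step 7: G0=G2=0 G1=0(const) G2=0(const) G3=G0=0 G4=G3|G4=0|1=1 -> 00001

00001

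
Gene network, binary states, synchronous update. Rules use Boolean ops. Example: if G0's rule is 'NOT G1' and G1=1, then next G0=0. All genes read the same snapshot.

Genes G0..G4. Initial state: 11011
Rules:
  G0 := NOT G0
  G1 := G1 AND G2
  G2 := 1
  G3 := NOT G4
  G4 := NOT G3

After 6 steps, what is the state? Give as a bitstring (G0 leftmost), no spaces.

Step 1: G0=NOT G0=NOT 1=0 G1=G1&G2=1&0=0 G2=1(const) G3=NOT G4=NOT 1=0 G4=NOT G3=NOT 1=0 -> 00100
Step 2: G0=NOT G0=NOT 0=1 G1=G1&G2=0&1=0 G2=1(const) G3=NOT G4=NOT 0=1 G4=NOT G3=NOT 0=1 -> 10111
Step 3: G0=NOT G0=NOT 1=0 G1=G1&G2=0&1=0 G2=1(const) G3=NOT G4=NOT 1=0 G4=NOT G3=NOT 1=0 -> 00100
Step 4: G0=NOT G0=NOT 0=1 G1=G1&G2=0&1=0 G2=1(const) G3=NOT G4=NOT 0=1 G4=NOT G3=NOT 0=1 -> 10111
Step 5: G0=NOT G0=NOT 1=0 G1=G1&G2=0&1=0 G2=1(const) G3=NOT G4=NOT 1=0 G4=NOT G3=NOT 1=0 -> 00100
Step 6: G0=NOT G0=NOT 0=1 G1=G1&G2=0&1=0 G2=1(const) G3=NOT G4=NOT 0=1 G4=NOT G3=NOT 0=1 -> 10111

10111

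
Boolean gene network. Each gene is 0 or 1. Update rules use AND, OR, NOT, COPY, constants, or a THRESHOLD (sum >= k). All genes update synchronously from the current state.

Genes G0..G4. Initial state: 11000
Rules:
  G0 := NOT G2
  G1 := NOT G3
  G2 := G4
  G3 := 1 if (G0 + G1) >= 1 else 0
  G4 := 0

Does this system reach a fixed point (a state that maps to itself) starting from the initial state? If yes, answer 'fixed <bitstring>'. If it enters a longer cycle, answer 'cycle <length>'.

Step 0: 11000
Step 1: G0=NOT G2=NOT 0=1 G1=NOT G3=NOT 0=1 G2=G4=0 G3=(1+1>=1)=1 G4=0(const) -> 11010
Step 2: G0=NOT G2=NOT 0=1 G1=NOT G3=NOT 1=0 G2=G4=0 G3=(1+1>=1)=1 G4=0(const) -> 10010
Step 3: G0=NOT G2=NOT 0=1 G1=NOT G3=NOT 1=0 G2=G4=0 G3=(1+0>=1)=1 G4=0(const) -> 10010
Fixed point reached at step 2: 10010

Answer: fixed 10010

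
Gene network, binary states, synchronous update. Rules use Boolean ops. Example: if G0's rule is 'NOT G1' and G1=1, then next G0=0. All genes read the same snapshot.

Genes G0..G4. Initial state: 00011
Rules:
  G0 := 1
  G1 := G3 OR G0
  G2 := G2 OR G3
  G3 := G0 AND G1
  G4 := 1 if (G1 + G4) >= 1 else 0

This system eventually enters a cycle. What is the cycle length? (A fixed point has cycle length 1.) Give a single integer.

Answer: 1

Derivation:
Step 0: 00011
Step 1: G0=1(const) G1=G3|G0=1|0=1 G2=G2|G3=0|1=1 G3=G0&G1=0&0=0 G4=(0+1>=1)=1 -> 11101
Step 2: G0=1(const) G1=G3|G0=0|1=1 G2=G2|G3=1|0=1 G3=G0&G1=1&1=1 G4=(1+1>=1)=1 -> 11111
Step 3: G0=1(const) G1=G3|G0=1|1=1 G2=G2|G3=1|1=1 G3=G0&G1=1&1=1 G4=(1+1>=1)=1 -> 11111
State from step 3 equals state from step 2 -> cycle length 1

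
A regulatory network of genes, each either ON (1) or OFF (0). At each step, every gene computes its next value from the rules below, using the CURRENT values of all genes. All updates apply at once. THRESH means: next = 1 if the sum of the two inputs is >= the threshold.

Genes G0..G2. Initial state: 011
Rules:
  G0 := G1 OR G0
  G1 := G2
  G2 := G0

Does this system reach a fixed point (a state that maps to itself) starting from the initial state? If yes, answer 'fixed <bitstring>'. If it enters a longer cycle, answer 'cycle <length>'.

Answer: fixed 111

Derivation:
Step 0: 011
Step 1: G0=G1|G0=1|0=1 G1=G2=1 G2=G0=0 -> 110
Step 2: G0=G1|G0=1|1=1 G1=G2=0 G2=G0=1 -> 101
Step 3: G0=G1|G0=0|1=1 G1=G2=1 G2=G0=1 -> 111
Step 4: G0=G1|G0=1|1=1 G1=G2=1 G2=G0=1 -> 111
Fixed point reached at step 3: 111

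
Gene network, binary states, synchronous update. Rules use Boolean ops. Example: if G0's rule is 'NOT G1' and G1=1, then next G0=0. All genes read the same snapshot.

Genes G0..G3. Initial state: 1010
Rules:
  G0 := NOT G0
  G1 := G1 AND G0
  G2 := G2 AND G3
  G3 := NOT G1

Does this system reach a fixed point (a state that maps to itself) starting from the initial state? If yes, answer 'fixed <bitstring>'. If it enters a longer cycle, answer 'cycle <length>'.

Answer: cycle 2

Derivation:
Step 0: 1010
Step 1: G0=NOT G0=NOT 1=0 G1=G1&G0=0&1=0 G2=G2&G3=1&0=0 G3=NOT G1=NOT 0=1 -> 0001
Step 2: G0=NOT G0=NOT 0=1 G1=G1&G0=0&0=0 G2=G2&G3=0&1=0 G3=NOT G1=NOT 0=1 -> 1001
Step 3: G0=NOT G0=NOT 1=0 G1=G1&G0=0&1=0 G2=G2&G3=0&1=0 G3=NOT G1=NOT 0=1 -> 0001
Cycle of length 2 starting at step 1 -> no fixed point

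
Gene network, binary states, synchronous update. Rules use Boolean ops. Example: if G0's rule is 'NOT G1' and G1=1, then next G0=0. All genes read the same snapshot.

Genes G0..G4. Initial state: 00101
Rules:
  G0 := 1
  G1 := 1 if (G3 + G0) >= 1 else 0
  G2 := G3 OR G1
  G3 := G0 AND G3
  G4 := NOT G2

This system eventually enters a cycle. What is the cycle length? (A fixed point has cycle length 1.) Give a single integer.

Step 0: 00101
Step 1: G0=1(const) G1=(0+0>=1)=0 G2=G3|G1=0|0=0 G3=G0&G3=0&0=0 G4=NOT G2=NOT 1=0 -> 10000
Step 2: G0=1(const) G1=(0+1>=1)=1 G2=G3|G1=0|0=0 G3=G0&G3=1&0=0 G4=NOT G2=NOT 0=1 -> 11001
Step 3: G0=1(const) G1=(0+1>=1)=1 G2=G3|G1=0|1=1 G3=G0&G3=1&0=0 G4=NOT G2=NOT 0=1 -> 11101
Step 4: G0=1(const) G1=(0+1>=1)=1 G2=G3|G1=0|1=1 G3=G0&G3=1&0=0 G4=NOT G2=NOT 1=0 -> 11100
Step 5: G0=1(const) G1=(0+1>=1)=1 G2=G3|G1=0|1=1 G3=G0&G3=1&0=0 G4=NOT G2=NOT 1=0 -> 11100
State from step 5 equals state from step 4 -> cycle length 1

Answer: 1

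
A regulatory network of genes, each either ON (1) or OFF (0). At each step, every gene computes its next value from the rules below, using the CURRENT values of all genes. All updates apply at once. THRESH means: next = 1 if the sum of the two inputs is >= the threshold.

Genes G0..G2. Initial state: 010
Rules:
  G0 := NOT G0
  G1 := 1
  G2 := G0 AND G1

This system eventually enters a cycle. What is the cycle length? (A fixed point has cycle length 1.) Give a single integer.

Step 0: 010
Step 1: G0=NOT G0=NOT 0=1 G1=1(const) G2=G0&G1=0&1=0 -> 110
Step 2: G0=NOT G0=NOT 1=0 G1=1(const) G2=G0&G1=1&1=1 -> 011
Step 3: G0=NOT G0=NOT 0=1 G1=1(const) G2=G0&G1=0&1=0 -> 110
State from step 3 equals state from step 1 -> cycle length 2

Answer: 2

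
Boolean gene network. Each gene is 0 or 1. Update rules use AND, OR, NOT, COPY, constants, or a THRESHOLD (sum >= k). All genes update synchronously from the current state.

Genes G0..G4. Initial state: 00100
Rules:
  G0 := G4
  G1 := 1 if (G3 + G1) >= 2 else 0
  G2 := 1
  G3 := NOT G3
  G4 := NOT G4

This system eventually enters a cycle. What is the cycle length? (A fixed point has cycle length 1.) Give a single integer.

Answer: 2

Derivation:
Step 0: 00100
Step 1: G0=G4=0 G1=(0+0>=2)=0 G2=1(const) G3=NOT G3=NOT 0=1 G4=NOT G4=NOT 0=1 -> 00111
Step 2: G0=G4=1 G1=(1+0>=2)=0 G2=1(const) G3=NOT G3=NOT 1=0 G4=NOT G4=NOT 1=0 -> 10100
Step 3: G0=G4=0 G1=(0+0>=2)=0 G2=1(const) G3=NOT G3=NOT 0=1 G4=NOT G4=NOT 0=1 -> 00111
State from step 3 equals state from step 1 -> cycle length 2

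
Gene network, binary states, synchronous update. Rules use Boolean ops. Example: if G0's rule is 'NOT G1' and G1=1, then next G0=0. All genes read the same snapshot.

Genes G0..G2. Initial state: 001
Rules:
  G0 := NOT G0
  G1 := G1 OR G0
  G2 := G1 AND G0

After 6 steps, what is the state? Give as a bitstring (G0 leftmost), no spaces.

Step 1: G0=NOT G0=NOT 0=1 G1=G1|G0=0|0=0 G2=G1&G0=0&0=0 -> 100
Step 2: G0=NOT G0=NOT 1=0 G1=G1|G0=0|1=1 G2=G1&G0=0&1=0 -> 010
Step 3: G0=NOT G0=NOT 0=1 G1=G1|G0=1|0=1 G2=G1&G0=1&0=0 -> 110
Step 4: G0=NOT G0=NOT 1=0 G1=G1|G0=1|1=1 G2=G1&G0=1&1=1 -> 011
Step 5: G0=NOT G0=NOT 0=1 G1=G1|G0=1|0=1 G2=G1&G0=1&0=0 -> 110
Step 6: G0=NOT G0=NOT 1=0 G1=G1|G0=1|1=1 G2=G1&G0=1&1=1 -> 011

011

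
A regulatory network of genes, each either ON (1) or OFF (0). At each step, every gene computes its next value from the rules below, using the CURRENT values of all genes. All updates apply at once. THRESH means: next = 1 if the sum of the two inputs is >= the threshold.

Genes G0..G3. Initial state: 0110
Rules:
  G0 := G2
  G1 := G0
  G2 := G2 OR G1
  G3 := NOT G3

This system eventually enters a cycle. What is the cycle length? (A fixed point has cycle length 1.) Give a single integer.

Step 0: 0110
Step 1: G0=G2=1 G1=G0=0 G2=G2|G1=1|1=1 G3=NOT G3=NOT 0=1 -> 1011
Step 2: G0=G2=1 G1=G0=1 G2=G2|G1=1|0=1 G3=NOT G3=NOT 1=0 -> 1110
Step 3: G0=G2=1 G1=G0=1 G2=G2|G1=1|1=1 G3=NOT G3=NOT 0=1 -> 1111
Step 4: G0=G2=1 G1=G0=1 G2=G2|G1=1|1=1 G3=NOT G3=NOT 1=0 -> 1110
State from step 4 equals state from step 2 -> cycle length 2

Answer: 2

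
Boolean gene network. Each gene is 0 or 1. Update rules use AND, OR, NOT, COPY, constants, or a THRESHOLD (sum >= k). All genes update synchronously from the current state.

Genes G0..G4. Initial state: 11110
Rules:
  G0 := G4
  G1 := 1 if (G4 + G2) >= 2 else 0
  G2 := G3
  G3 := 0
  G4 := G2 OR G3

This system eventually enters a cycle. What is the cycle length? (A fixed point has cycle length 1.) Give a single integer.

Answer: 1

Derivation:
Step 0: 11110
Step 1: G0=G4=0 G1=(0+1>=2)=0 G2=G3=1 G3=0(const) G4=G2|G3=1|1=1 -> 00101
Step 2: G0=G4=1 G1=(1+1>=2)=1 G2=G3=0 G3=0(const) G4=G2|G3=1|0=1 -> 11001
Step 3: G0=G4=1 G1=(1+0>=2)=0 G2=G3=0 G3=0(const) G4=G2|G3=0|0=0 -> 10000
Step 4: G0=G4=0 G1=(0+0>=2)=0 G2=G3=0 G3=0(const) G4=G2|G3=0|0=0 -> 00000
Step 5: G0=G4=0 G1=(0+0>=2)=0 G2=G3=0 G3=0(const) G4=G2|G3=0|0=0 -> 00000
State from step 5 equals state from step 4 -> cycle length 1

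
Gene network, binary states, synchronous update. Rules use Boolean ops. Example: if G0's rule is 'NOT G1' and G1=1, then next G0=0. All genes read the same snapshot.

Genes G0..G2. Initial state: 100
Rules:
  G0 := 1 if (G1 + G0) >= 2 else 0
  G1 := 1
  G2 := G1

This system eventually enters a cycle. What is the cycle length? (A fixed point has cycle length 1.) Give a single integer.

Step 0: 100
Step 1: G0=(0+1>=2)=0 G1=1(const) G2=G1=0 -> 010
Step 2: G0=(1+0>=2)=0 G1=1(const) G2=G1=1 -> 011
Step 3: G0=(1+0>=2)=0 G1=1(const) G2=G1=1 -> 011
State from step 3 equals state from step 2 -> cycle length 1

Answer: 1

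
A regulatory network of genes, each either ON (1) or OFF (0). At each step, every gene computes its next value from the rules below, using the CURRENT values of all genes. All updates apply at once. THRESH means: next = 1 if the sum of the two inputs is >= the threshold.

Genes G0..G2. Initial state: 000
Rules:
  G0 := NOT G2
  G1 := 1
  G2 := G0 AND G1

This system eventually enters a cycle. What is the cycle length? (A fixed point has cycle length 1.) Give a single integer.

Answer: 4

Derivation:
Step 0: 000
Step 1: G0=NOT G2=NOT 0=1 G1=1(const) G2=G0&G1=0&0=0 -> 110
Step 2: G0=NOT G2=NOT 0=1 G1=1(const) G2=G0&G1=1&1=1 -> 111
Step 3: G0=NOT G2=NOT 1=0 G1=1(const) G2=G0&G1=1&1=1 -> 011
Step 4: G0=NOT G2=NOT 1=0 G1=1(const) G2=G0&G1=0&1=0 -> 010
Step 5: G0=NOT G2=NOT 0=1 G1=1(const) G2=G0&G1=0&1=0 -> 110
State from step 5 equals state from step 1 -> cycle length 4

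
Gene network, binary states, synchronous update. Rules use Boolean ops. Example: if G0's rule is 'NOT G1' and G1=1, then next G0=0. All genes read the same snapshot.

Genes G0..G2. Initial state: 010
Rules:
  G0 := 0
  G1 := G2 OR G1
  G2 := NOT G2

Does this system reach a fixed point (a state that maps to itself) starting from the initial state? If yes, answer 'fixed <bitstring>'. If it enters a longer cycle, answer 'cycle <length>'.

Answer: cycle 2

Derivation:
Step 0: 010
Step 1: G0=0(const) G1=G2|G1=0|1=1 G2=NOT G2=NOT 0=1 -> 011
Step 2: G0=0(const) G1=G2|G1=1|1=1 G2=NOT G2=NOT 1=0 -> 010
Cycle of length 2 starting at step 0 -> no fixed point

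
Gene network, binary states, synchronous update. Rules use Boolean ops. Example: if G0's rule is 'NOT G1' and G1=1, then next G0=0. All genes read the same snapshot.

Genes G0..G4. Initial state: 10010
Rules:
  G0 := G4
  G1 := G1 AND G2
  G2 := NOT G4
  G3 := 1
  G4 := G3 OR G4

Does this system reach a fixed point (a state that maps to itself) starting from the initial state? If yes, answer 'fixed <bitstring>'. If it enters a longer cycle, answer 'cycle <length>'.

Step 0: 10010
Step 1: G0=G4=0 G1=G1&G2=0&0=0 G2=NOT G4=NOT 0=1 G3=1(const) G4=G3|G4=1|0=1 -> 00111
Step 2: G0=G4=1 G1=G1&G2=0&1=0 G2=NOT G4=NOT 1=0 G3=1(const) G4=G3|G4=1|1=1 -> 10011
Step 3: G0=G4=1 G1=G1&G2=0&0=0 G2=NOT G4=NOT 1=0 G3=1(const) G4=G3|G4=1|1=1 -> 10011
Fixed point reached at step 2: 10011

Answer: fixed 10011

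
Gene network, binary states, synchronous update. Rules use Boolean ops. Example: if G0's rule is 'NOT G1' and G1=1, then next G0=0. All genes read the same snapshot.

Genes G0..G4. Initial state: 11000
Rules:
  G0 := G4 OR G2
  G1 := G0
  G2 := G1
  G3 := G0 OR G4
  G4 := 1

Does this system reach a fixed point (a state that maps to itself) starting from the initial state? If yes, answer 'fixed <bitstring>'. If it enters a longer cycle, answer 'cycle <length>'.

Step 0: 11000
Step 1: G0=G4|G2=0|0=0 G1=G0=1 G2=G1=1 G3=G0|G4=1|0=1 G4=1(const) -> 01111
Step 2: G0=G4|G2=1|1=1 G1=G0=0 G2=G1=1 G3=G0|G4=0|1=1 G4=1(const) -> 10111
Step 3: G0=G4|G2=1|1=1 G1=G0=1 G2=G1=0 G3=G0|G4=1|1=1 G4=1(const) -> 11011
Step 4: G0=G4|G2=1|0=1 G1=G0=1 G2=G1=1 G3=G0|G4=1|1=1 G4=1(const) -> 11111
Step 5: G0=G4|G2=1|1=1 G1=G0=1 G2=G1=1 G3=G0|G4=1|1=1 G4=1(const) -> 11111
Fixed point reached at step 4: 11111

Answer: fixed 11111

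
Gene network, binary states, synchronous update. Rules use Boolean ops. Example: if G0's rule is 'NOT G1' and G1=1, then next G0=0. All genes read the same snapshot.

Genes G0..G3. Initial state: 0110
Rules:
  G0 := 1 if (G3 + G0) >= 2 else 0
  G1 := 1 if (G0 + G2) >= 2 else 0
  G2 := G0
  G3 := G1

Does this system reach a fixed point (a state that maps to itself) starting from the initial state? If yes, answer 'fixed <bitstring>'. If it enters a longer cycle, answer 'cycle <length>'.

Step 0: 0110
Step 1: G0=(0+0>=2)=0 G1=(0+1>=2)=0 G2=G0=0 G3=G1=1 -> 0001
Step 2: G0=(1+0>=2)=0 G1=(0+0>=2)=0 G2=G0=0 G3=G1=0 -> 0000
Step 3: G0=(0+0>=2)=0 G1=(0+0>=2)=0 G2=G0=0 G3=G1=0 -> 0000
Fixed point reached at step 2: 0000

Answer: fixed 0000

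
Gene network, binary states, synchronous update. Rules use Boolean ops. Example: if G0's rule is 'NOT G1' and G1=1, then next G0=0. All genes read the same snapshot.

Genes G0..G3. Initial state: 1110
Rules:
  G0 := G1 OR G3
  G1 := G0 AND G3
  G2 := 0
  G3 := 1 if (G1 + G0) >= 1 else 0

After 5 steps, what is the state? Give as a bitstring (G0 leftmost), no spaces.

Step 1: G0=G1|G3=1|0=1 G1=G0&G3=1&0=0 G2=0(const) G3=(1+1>=1)=1 -> 1001
Step 2: G0=G1|G3=0|1=1 G1=G0&G3=1&1=1 G2=0(const) G3=(0+1>=1)=1 -> 1101
Step 3: G0=G1|G3=1|1=1 G1=G0&G3=1&1=1 G2=0(const) G3=(1+1>=1)=1 -> 1101
Step 4: G0=G1|G3=1|1=1 G1=G0&G3=1&1=1 G2=0(const) G3=(1+1>=1)=1 -> 1101
Step 5: G0=G1|G3=1|1=1 G1=G0&G3=1&1=1 G2=0(const) G3=(1+1>=1)=1 -> 1101

1101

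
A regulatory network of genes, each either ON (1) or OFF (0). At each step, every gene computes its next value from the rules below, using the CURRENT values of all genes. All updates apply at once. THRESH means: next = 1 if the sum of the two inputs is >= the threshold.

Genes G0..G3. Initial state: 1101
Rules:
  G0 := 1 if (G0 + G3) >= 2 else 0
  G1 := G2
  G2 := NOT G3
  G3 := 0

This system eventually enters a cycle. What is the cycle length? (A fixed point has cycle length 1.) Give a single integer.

Answer: 1

Derivation:
Step 0: 1101
Step 1: G0=(1+1>=2)=1 G1=G2=0 G2=NOT G3=NOT 1=0 G3=0(const) -> 1000
Step 2: G0=(1+0>=2)=0 G1=G2=0 G2=NOT G3=NOT 0=1 G3=0(const) -> 0010
Step 3: G0=(0+0>=2)=0 G1=G2=1 G2=NOT G3=NOT 0=1 G3=0(const) -> 0110
Step 4: G0=(0+0>=2)=0 G1=G2=1 G2=NOT G3=NOT 0=1 G3=0(const) -> 0110
State from step 4 equals state from step 3 -> cycle length 1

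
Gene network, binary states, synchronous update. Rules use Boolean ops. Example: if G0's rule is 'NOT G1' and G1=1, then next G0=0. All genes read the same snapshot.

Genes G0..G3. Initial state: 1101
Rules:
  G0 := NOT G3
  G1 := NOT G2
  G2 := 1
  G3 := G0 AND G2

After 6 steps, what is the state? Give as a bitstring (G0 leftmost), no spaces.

Step 1: G0=NOT G3=NOT 1=0 G1=NOT G2=NOT 0=1 G2=1(const) G3=G0&G2=1&0=0 -> 0110
Step 2: G0=NOT G3=NOT 0=1 G1=NOT G2=NOT 1=0 G2=1(const) G3=G0&G2=0&1=0 -> 1010
Step 3: G0=NOT G3=NOT 0=1 G1=NOT G2=NOT 1=0 G2=1(const) G3=G0&G2=1&1=1 -> 1011
Step 4: G0=NOT G3=NOT 1=0 G1=NOT G2=NOT 1=0 G2=1(const) G3=G0&G2=1&1=1 -> 0011
Step 5: G0=NOT G3=NOT 1=0 G1=NOT G2=NOT 1=0 G2=1(const) G3=G0&G2=0&1=0 -> 0010
Step 6: G0=NOT G3=NOT 0=1 G1=NOT G2=NOT 1=0 G2=1(const) G3=G0&G2=0&1=0 -> 1010

1010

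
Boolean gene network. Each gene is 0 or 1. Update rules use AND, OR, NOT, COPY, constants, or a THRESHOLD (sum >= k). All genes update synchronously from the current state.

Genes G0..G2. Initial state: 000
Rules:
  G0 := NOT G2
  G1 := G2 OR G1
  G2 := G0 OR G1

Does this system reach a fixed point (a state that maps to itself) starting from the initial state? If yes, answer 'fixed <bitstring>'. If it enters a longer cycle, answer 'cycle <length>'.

Step 0: 000
Step 1: G0=NOT G2=NOT 0=1 G1=G2|G1=0|0=0 G2=G0|G1=0|0=0 -> 100
Step 2: G0=NOT G2=NOT 0=1 G1=G2|G1=0|0=0 G2=G0|G1=1|0=1 -> 101
Step 3: G0=NOT G2=NOT 1=0 G1=G2|G1=1|0=1 G2=G0|G1=1|0=1 -> 011
Step 4: G0=NOT G2=NOT 1=0 G1=G2|G1=1|1=1 G2=G0|G1=0|1=1 -> 011
Fixed point reached at step 3: 011

Answer: fixed 011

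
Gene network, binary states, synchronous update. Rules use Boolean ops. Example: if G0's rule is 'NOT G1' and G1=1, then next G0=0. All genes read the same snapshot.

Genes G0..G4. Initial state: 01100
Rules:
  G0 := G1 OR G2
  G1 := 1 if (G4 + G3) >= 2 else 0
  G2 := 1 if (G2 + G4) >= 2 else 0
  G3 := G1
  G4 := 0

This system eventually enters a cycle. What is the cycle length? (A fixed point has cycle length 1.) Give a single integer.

Answer: 1

Derivation:
Step 0: 01100
Step 1: G0=G1|G2=1|1=1 G1=(0+0>=2)=0 G2=(1+0>=2)=0 G3=G1=1 G4=0(const) -> 10010
Step 2: G0=G1|G2=0|0=0 G1=(0+1>=2)=0 G2=(0+0>=2)=0 G3=G1=0 G4=0(const) -> 00000
Step 3: G0=G1|G2=0|0=0 G1=(0+0>=2)=0 G2=(0+0>=2)=0 G3=G1=0 G4=0(const) -> 00000
State from step 3 equals state from step 2 -> cycle length 1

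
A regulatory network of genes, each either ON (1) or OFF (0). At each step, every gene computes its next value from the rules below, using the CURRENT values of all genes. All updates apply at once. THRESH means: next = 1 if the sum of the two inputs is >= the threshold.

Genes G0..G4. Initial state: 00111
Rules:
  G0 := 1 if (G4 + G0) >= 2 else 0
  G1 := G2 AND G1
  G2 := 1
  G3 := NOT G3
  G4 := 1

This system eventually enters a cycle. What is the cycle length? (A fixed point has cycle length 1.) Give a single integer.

Answer: 2

Derivation:
Step 0: 00111
Step 1: G0=(1+0>=2)=0 G1=G2&G1=1&0=0 G2=1(const) G3=NOT G3=NOT 1=0 G4=1(const) -> 00101
Step 2: G0=(1+0>=2)=0 G1=G2&G1=1&0=0 G2=1(const) G3=NOT G3=NOT 0=1 G4=1(const) -> 00111
State from step 2 equals state from step 0 -> cycle length 2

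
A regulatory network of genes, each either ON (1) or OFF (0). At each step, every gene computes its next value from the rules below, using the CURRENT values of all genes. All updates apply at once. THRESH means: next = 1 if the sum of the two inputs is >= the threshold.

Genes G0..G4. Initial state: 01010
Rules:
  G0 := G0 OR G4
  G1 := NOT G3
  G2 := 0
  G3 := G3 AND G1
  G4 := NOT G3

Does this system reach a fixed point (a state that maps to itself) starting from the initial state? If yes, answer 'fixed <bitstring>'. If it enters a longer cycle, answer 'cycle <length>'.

Answer: fixed 11001

Derivation:
Step 0: 01010
Step 1: G0=G0|G4=0|0=0 G1=NOT G3=NOT 1=0 G2=0(const) G3=G3&G1=1&1=1 G4=NOT G3=NOT 1=0 -> 00010
Step 2: G0=G0|G4=0|0=0 G1=NOT G3=NOT 1=0 G2=0(const) G3=G3&G1=1&0=0 G4=NOT G3=NOT 1=0 -> 00000
Step 3: G0=G0|G4=0|0=0 G1=NOT G3=NOT 0=1 G2=0(const) G3=G3&G1=0&0=0 G4=NOT G3=NOT 0=1 -> 01001
Step 4: G0=G0|G4=0|1=1 G1=NOT G3=NOT 0=1 G2=0(const) G3=G3&G1=0&1=0 G4=NOT G3=NOT 0=1 -> 11001
Step 5: G0=G0|G4=1|1=1 G1=NOT G3=NOT 0=1 G2=0(const) G3=G3&G1=0&1=0 G4=NOT G3=NOT 0=1 -> 11001
Fixed point reached at step 4: 11001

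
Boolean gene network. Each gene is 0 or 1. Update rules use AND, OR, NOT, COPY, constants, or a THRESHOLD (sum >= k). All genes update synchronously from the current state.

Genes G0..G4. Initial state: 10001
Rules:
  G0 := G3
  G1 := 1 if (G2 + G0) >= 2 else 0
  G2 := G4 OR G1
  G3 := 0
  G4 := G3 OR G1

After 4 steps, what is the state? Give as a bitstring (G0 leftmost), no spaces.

Step 1: G0=G3=0 G1=(0+1>=2)=0 G2=G4|G1=1|0=1 G3=0(const) G4=G3|G1=0|0=0 -> 00100
Step 2: G0=G3=0 G1=(1+0>=2)=0 G2=G4|G1=0|0=0 G3=0(const) G4=G3|G1=0|0=0 -> 00000
Step 3: G0=G3=0 G1=(0+0>=2)=0 G2=G4|G1=0|0=0 G3=0(const) G4=G3|G1=0|0=0 -> 00000
Step 4: G0=G3=0 G1=(0+0>=2)=0 G2=G4|G1=0|0=0 G3=0(const) G4=G3|G1=0|0=0 -> 00000

00000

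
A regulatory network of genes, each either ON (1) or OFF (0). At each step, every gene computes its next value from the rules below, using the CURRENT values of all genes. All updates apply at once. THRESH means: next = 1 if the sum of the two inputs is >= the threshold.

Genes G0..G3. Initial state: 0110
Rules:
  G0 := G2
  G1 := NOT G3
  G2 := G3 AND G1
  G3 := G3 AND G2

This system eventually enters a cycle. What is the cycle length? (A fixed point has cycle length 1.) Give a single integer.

Answer: 1

Derivation:
Step 0: 0110
Step 1: G0=G2=1 G1=NOT G3=NOT 0=1 G2=G3&G1=0&1=0 G3=G3&G2=0&1=0 -> 1100
Step 2: G0=G2=0 G1=NOT G3=NOT 0=1 G2=G3&G1=0&1=0 G3=G3&G2=0&0=0 -> 0100
Step 3: G0=G2=0 G1=NOT G3=NOT 0=1 G2=G3&G1=0&1=0 G3=G3&G2=0&0=0 -> 0100
State from step 3 equals state from step 2 -> cycle length 1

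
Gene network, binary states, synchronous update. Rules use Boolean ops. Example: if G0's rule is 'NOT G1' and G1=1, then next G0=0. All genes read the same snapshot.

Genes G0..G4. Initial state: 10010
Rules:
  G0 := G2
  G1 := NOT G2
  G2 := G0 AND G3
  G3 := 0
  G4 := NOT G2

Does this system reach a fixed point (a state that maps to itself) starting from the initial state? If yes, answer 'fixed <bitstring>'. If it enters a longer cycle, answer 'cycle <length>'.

Step 0: 10010
Step 1: G0=G2=0 G1=NOT G2=NOT 0=1 G2=G0&G3=1&1=1 G3=0(const) G4=NOT G2=NOT 0=1 -> 01101
Step 2: G0=G2=1 G1=NOT G2=NOT 1=0 G2=G0&G3=0&0=0 G3=0(const) G4=NOT G2=NOT 1=0 -> 10000
Step 3: G0=G2=0 G1=NOT G2=NOT 0=1 G2=G0&G3=1&0=0 G3=0(const) G4=NOT G2=NOT 0=1 -> 01001
Step 4: G0=G2=0 G1=NOT G2=NOT 0=1 G2=G0&G3=0&0=0 G3=0(const) G4=NOT G2=NOT 0=1 -> 01001
Fixed point reached at step 3: 01001

Answer: fixed 01001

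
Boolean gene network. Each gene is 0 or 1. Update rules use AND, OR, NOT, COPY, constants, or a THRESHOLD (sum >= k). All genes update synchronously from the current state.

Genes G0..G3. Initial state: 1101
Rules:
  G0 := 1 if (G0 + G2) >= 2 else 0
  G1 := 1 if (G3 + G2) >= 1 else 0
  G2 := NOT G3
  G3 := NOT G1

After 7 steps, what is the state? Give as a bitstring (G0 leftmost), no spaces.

Step 1: G0=(1+0>=2)=0 G1=(1+0>=1)=1 G2=NOT G3=NOT 1=0 G3=NOT G1=NOT 1=0 -> 0100
Step 2: G0=(0+0>=2)=0 G1=(0+0>=1)=0 G2=NOT G3=NOT 0=1 G3=NOT G1=NOT 1=0 -> 0010
Step 3: G0=(0+1>=2)=0 G1=(0+1>=1)=1 G2=NOT G3=NOT 0=1 G3=NOT G1=NOT 0=1 -> 0111
Step 4: G0=(0+1>=2)=0 G1=(1+1>=1)=1 G2=NOT G3=NOT 1=0 G3=NOT G1=NOT 1=0 -> 0100
Step 5: G0=(0+0>=2)=0 G1=(0+0>=1)=0 G2=NOT G3=NOT 0=1 G3=NOT G1=NOT 1=0 -> 0010
Step 6: G0=(0+1>=2)=0 G1=(0+1>=1)=1 G2=NOT G3=NOT 0=1 G3=NOT G1=NOT 0=1 -> 0111
Step 7: G0=(0+1>=2)=0 G1=(1+1>=1)=1 G2=NOT G3=NOT 1=0 G3=NOT G1=NOT 1=0 -> 0100

0100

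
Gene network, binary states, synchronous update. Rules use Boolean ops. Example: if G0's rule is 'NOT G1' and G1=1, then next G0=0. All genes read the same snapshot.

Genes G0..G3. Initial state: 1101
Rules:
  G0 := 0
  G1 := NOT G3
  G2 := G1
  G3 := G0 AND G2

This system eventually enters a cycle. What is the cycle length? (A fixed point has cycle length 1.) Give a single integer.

Step 0: 1101
Step 1: G0=0(const) G1=NOT G3=NOT 1=0 G2=G1=1 G3=G0&G2=1&0=0 -> 0010
Step 2: G0=0(const) G1=NOT G3=NOT 0=1 G2=G1=0 G3=G0&G2=0&1=0 -> 0100
Step 3: G0=0(const) G1=NOT G3=NOT 0=1 G2=G1=1 G3=G0&G2=0&0=0 -> 0110
Step 4: G0=0(const) G1=NOT G3=NOT 0=1 G2=G1=1 G3=G0&G2=0&1=0 -> 0110
State from step 4 equals state from step 3 -> cycle length 1

Answer: 1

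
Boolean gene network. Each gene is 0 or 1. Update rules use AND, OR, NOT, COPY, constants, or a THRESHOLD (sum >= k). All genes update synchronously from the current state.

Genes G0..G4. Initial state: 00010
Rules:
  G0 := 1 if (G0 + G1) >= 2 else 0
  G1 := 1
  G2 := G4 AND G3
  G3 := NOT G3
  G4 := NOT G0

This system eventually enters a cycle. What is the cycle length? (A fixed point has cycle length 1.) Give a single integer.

Answer: 2

Derivation:
Step 0: 00010
Step 1: G0=(0+0>=2)=0 G1=1(const) G2=G4&G3=0&1=0 G3=NOT G3=NOT 1=0 G4=NOT G0=NOT 0=1 -> 01001
Step 2: G0=(0+1>=2)=0 G1=1(const) G2=G4&G3=1&0=0 G3=NOT G3=NOT 0=1 G4=NOT G0=NOT 0=1 -> 01011
Step 3: G0=(0+1>=2)=0 G1=1(const) G2=G4&G3=1&1=1 G3=NOT G3=NOT 1=0 G4=NOT G0=NOT 0=1 -> 01101
Step 4: G0=(0+1>=2)=0 G1=1(const) G2=G4&G3=1&0=0 G3=NOT G3=NOT 0=1 G4=NOT G0=NOT 0=1 -> 01011
State from step 4 equals state from step 2 -> cycle length 2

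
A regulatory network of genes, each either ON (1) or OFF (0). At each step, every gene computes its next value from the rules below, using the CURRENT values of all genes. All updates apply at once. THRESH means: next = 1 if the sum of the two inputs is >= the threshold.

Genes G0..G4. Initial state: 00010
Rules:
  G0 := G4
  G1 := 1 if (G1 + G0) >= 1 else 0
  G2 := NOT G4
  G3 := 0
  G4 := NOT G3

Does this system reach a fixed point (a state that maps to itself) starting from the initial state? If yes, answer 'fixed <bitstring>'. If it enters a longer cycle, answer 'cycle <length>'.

Step 0: 00010
Step 1: G0=G4=0 G1=(0+0>=1)=0 G2=NOT G4=NOT 0=1 G3=0(const) G4=NOT G3=NOT 1=0 -> 00100
Step 2: G0=G4=0 G1=(0+0>=1)=0 G2=NOT G4=NOT 0=1 G3=0(const) G4=NOT G3=NOT 0=1 -> 00101
Step 3: G0=G4=1 G1=(0+0>=1)=0 G2=NOT G4=NOT 1=0 G3=0(const) G4=NOT G3=NOT 0=1 -> 10001
Step 4: G0=G4=1 G1=(0+1>=1)=1 G2=NOT G4=NOT 1=0 G3=0(const) G4=NOT G3=NOT 0=1 -> 11001
Step 5: G0=G4=1 G1=(1+1>=1)=1 G2=NOT G4=NOT 1=0 G3=0(const) G4=NOT G3=NOT 0=1 -> 11001
Fixed point reached at step 4: 11001

Answer: fixed 11001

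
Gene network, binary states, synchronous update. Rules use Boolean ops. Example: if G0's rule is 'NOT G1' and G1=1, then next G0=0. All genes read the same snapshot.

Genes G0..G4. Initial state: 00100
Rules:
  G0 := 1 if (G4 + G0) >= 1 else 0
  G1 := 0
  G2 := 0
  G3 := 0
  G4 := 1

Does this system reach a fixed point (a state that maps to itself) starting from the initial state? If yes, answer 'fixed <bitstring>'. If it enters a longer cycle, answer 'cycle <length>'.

Step 0: 00100
Step 1: G0=(0+0>=1)=0 G1=0(const) G2=0(const) G3=0(const) G4=1(const) -> 00001
Step 2: G0=(1+0>=1)=1 G1=0(const) G2=0(const) G3=0(const) G4=1(const) -> 10001
Step 3: G0=(1+1>=1)=1 G1=0(const) G2=0(const) G3=0(const) G4=1(const) -> 10001
Fixed point reached at step 2: 10001

Answer: fixed 10001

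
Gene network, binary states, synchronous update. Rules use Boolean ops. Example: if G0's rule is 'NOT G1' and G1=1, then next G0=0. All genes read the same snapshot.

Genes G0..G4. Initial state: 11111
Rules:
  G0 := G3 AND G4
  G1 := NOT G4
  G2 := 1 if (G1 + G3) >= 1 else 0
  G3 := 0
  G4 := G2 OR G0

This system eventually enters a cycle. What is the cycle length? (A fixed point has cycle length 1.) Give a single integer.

Step 0: 11111
Step 1: G0=G3&G4=1&1=1 G1=NOT G4=NOT 1=0 G2=(1+1>=1)=1 G3=0(const) G4=G2|G0=1|1=1 -> 10101
Step 2: G0=G3&G4=0&1=0 G1=NOT G4=NOT 1=0 G2=(0+0>=1)=0 G3=0(const) G4=G2|G0=1|1=1 -> 00001
Step 3: G0=G3&G4=0&1=0 G1=NOT G4=NOT 1=0 G2=(0+0>=1)=0 G3=0(const) G4=G2|G0=0|0=0 -> 00000
Step 4: G0=G3&G4=0&0=0 G1=NOT G4=NOT 0=1 G2=(0+0>=1)=0 G3=0(const) G4=G2|G0=0|0=0 -> 01000
Step 5: G0=G3&G4=0&0=0 G1=NOT G4=NOT 0=1 G2=(1+0>=1)=1 G3=0(const) G4=G2|G0=0|0=0 -> 01100
Step 6: G0=G3&G4=0&0=0 G1=NOT G4=NOT 0=1 G2=(1+0>=1)=1 G3=0(const) G4=G2|G0=1|0=1 -> 01101
Step 7: G0=G3&G4=0&1=0 G1=NOT G4=NOT 1=0 G2=(1+0>=1)=1 G3=0(const) G4=G2|G0=1|0=1 -> 00101
Step 8: G0=G3&G4=0&1=0 G1=NOT G4=NOT 1=0 G2=(0+0>=1)=0 G3=0(const) G4=G2|G0=1|0=1 -> 00001
State from step 8 equals state from step 2 -> cycle length 6

Answer: 6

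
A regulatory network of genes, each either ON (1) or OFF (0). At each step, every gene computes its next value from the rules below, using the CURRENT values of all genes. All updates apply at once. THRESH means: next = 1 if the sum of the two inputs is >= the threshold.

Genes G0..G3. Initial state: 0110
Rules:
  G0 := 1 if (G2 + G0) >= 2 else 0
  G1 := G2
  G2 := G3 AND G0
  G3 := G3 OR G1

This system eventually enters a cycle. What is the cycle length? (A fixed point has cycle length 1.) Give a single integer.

Answer: 1

Derivation:
Step 0: 0110
Step 1: G0=(1+0>=2)=0 G1=G2=1 G2=G3&G0=0&0=0 G3=G3|G1=0|1=1 -> 0101
Step 2: G0=(0+0>=2)=0 G1=G2=0 G2=G3&G0=1&0=0 G3=G3|G1=1|1=1 -> 0001
Step 3: G0=(0+0>=2)=0 G1=G2=0 G2=G3&G0=1&0=0 G3=G3|G1=1|0=1 -> 0001
State from step 3 equals state from step 2 -> cycle length 1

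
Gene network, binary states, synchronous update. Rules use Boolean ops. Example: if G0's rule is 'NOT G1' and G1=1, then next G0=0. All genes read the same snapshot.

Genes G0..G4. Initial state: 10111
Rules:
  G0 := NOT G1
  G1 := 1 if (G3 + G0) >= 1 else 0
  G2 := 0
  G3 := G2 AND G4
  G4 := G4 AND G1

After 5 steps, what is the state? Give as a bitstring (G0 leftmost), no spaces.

Step 1: G0=NOT G1=NOT 0=1 G1=(1+1>=1)=1 G2=0(const) G3=G2&G4=1&1=1 G4=G4&G1=1&0=0 -> 11010
Step 2: G0=NOT G1=NOT 1=0 G1=(1+1>=1)=1 G2=0(const) G3=G2&G4=0&0=0 G4=G4&G1=0&1=0 -> 01000
Step 3: G0=NOT G1=NOT 1=0 G1=(0+0>=1)=0 G2=0(const) G3=G2&G4=0&0=0 G4=G4&G1=0&1=0 -> 00000
Step 4: G0=NOT G1=NOT 0=1 G1=(0+0>=1)=0 G2=0(const) G3=G2&G4=0&0=0 G4=G4&G1=0&0=0 -> 10000
Step 5: G0=NOT G1=NOT 0=1 G1=(0+1>=1)=1 G2=0(const) G3=G2&G4=0&0=0 G4=G4&G1=0&0=0 -> 11000

11000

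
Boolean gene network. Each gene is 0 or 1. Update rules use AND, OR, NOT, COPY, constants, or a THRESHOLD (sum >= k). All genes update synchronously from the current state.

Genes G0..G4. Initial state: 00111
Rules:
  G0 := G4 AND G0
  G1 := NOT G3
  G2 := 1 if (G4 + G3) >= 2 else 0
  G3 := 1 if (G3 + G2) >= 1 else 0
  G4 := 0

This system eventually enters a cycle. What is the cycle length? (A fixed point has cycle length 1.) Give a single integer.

Step 0: 00111
Step 1: G0=G4&G0=1&0=0 G1=NOT G3=NOT 1=0 G2=(1+1>=2)=1 G3=(1+1>=1)=1 G4=0(const) -> 00110
Step 2: G0=G4&G0=0&0=0 G1=NOT G3=NOT 1=0 G2=(0+1>=2)=0 G3=(1+1>=1)=1 G4=0(const) -> 00010
Step 3: G0=G4&G0=0&0=0 G1=NOT G3=NOT 1=0 G2=(0+1>=2)=0 G3=(1+0>=1)=1 G4=0(const) -> 00010
State from step 3 equals state from step 2 -> cycle length 1

Answer: 1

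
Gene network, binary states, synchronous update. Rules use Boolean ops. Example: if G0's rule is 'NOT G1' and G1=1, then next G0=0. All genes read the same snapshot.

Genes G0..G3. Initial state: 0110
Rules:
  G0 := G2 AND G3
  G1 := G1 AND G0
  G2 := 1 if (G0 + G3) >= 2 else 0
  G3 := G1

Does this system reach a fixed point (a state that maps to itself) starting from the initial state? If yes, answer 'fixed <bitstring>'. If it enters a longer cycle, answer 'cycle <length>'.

Answer: fixed 0000

Derivation:
Step 0: 0110
Step 1: G0=G2&G3=1&0=0 G1=G1&G0=1&0=0 G2=(0+0>=2)=0 G3=G1=1 -> 0001
Step 2: G0=G2&G3=0&1=0 G1=G1&G0=0&0=0 G2=(0+1>=2)=0 G3=G1=0 -> 0000
Step 3: G0=G2&G3=0&0=0 G1=G1&G0=0&0=0 G2=(0+0>=2)=0 G3=G1=0 -> 0000
Fixed point reached at step 2: 0000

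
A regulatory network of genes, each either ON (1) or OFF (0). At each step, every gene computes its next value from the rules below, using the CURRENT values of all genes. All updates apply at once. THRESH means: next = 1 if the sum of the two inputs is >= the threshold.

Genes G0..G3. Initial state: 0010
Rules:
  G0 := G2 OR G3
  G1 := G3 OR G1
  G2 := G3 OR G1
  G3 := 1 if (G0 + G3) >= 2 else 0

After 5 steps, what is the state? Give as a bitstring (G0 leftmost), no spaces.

Step 1: G0=G2|G3=1|0=1 G1=G3|G1=0|0=0 G2=G3|G1=0|0=0 G3=(0+0>=2)=0 -> 1000
Step 2: G0=G2|G3=0|0=0 G1=G3|G1=0|0=0 G2=G3|G1=0|0=0 G3=(1+0>=2)=0 -> 0000
Step 3: G0=G2|G3=0|0=0 G1=G3|G1=0|0=0 G2=G3|G1=0|0=0 G3=(0+0>=2)=0 -> 0000
Step 4: G0=G2|G3=0|0=0 G1=G3|G1=0|0=0 G2=G3|G1=0|0=0 G3=(0+0>=2)=0 -> 0000
Step 5: G0=G2|G3=0|0=0 G1=G3|G1=0|0=0 G2=G3|G1=0|0=0 G3=(0+0>=2)=0 -> 0000

0000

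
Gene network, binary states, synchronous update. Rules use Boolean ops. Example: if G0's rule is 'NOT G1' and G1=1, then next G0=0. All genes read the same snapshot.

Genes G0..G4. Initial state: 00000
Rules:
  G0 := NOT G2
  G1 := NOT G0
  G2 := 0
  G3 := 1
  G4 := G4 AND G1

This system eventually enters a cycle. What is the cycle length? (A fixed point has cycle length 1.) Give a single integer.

Answer: 1

Derivation:
Step 0: 00000
Step 1: G0=NOT G2=NOT 0=1 G1=NOT G0=NOT 0=1 G2=0(const) G3=1(const) G4=G4&G1=0&0=0 -> 11010
Step 2: G0=NOT G2=NOT 0=1 G1=NOT G0=NOT 1=0 G2=0(const) G3=1(const) G4=G4&G1=0&1=0 -> 10010
Step 3: G0=NOT G2=NOT 0=1 G1=NOT G0=NOT 1=0 G2=0(const) G3=1(const) G4=G4&G1=0&0=0 -> 10010
State from step 3 equals state from step 2 -> cycle length 1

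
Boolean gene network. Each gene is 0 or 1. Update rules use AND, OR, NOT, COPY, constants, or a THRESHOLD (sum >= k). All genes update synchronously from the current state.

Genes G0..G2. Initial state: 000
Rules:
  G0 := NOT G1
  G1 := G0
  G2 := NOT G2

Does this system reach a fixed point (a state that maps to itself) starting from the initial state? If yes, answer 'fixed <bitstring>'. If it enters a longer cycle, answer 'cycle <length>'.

Answer: cycle 4

Derivation:
Step 0: 000
Step 1: G0=NOT G1=NOT 0=1 G1=G0=0 G2=NOT G2=NOT 0=1 -> 101
Step 2: G0=NOT G1=NOT 0=1 G1=G0=1 G2=NOT G2=NOT 1=0 -> 110
Step 3: G0=NOT G1=NOT 1=0 G1=G0=1 G2=NOT G2=NOT 0=1 -> 011
Step 4: G0=NOT G1=NOT 1=0 G1=G0=0 G2=NOT G2=NOT 1=0 -> 000
Cycle of length 4 starting at step 0 -> no fixed point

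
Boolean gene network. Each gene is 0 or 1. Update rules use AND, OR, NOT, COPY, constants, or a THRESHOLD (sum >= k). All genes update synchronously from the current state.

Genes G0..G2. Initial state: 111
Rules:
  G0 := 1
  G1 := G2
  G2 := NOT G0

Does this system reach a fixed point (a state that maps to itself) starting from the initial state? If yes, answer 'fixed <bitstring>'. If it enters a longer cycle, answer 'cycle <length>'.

Step 0: 111
Step 1: G0=1(const) G1=G2=1 G2=NOT G0=NOT 1=0 -> 110
Step 2: G0=1(const) G1=G2=0 G2=NOT G0=NOT 1=0 -> 100
Step 3: G0=1(const) G1=G2=0 G2=NOT G0=NOT 1=0 -> 100
Fixed point reached at step 2: 100

Answer: fixed 100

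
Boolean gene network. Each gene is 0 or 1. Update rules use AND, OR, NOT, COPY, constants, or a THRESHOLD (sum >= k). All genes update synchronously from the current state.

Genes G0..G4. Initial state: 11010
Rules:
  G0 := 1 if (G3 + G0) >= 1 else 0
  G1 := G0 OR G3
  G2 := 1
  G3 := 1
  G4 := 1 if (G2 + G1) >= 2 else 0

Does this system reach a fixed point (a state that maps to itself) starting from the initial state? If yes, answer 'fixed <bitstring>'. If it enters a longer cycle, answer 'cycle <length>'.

Step 0: 11010
Step 1: G0=(1+1>=1)=1 G1=G0|G3=1|1=1 G2=1(const) G3=1(const) G4=(0+1>=2)=0 -> 11110
Step 2: G0=(1+1>=1)=1 G1=G0|G3=1|1=1 G2=1(const) G3=1(const) G4=(1+1>=2)=1 -> 11111
Step 3: G0=(1+1>=1)=1 G1=G0|G3=1|1=1 G2=1(const) G3=1(const) G4=(1+1>=2)=1 -> 11111
Fixed point reached at step 2: 11111

Answer: fixed 11111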